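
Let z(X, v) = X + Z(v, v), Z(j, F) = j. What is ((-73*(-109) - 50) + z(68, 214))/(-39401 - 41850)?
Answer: -8189/81251 ≈ -0.10079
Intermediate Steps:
z(X, v) = X + v
((-73*(-109) - 50) + z(68, 214))/(-39401 - 41850) = ((-73*(-109) - 50) + (68 + 214))/(-39401 - 41850) = ((7957 - 50) + 282)/(-81251) = (7907 + 282)*(-1/81251) = 8189*(-1/81251) = -8189/81251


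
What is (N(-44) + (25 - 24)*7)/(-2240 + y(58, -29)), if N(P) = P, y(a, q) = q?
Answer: 37/2269 ≈ 0.016307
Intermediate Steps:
(N(-44) + (25 - 24)*7)/(-2240 + y(58, -29)) = (-44 + (25 - 24)*7)/(-2240 - 29) = (-44 + 1*7)/(-2269) = (-44 + 7)*(-1/2269) = -37*(-1/2269) = 37/2269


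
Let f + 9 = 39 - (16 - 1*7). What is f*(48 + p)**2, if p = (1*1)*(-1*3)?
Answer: 42525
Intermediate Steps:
f = 21 (f = -9 + (39 - (16 - 1*7)) = -9 + (39 - (16 - 7)) = -9 + (39 - 1*9) = -9 + (39 - 9) = -9 + 30 = 21)
p = -3 (p = 1*(-3) = -3)
f*(48 + p)**2 = 21*(48 - 3)**2 = 21*45**2 = 21*2025 = 42525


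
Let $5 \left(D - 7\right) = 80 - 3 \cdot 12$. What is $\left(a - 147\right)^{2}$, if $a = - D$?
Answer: $\frac{662596}{25} \approx 26504.0$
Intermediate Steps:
$D = \frac{79}{5}$ ($D = 7 + \frac{80 - 3 \cdot 12}{5} = 7 + \frac{80 - 36}{5} = 7 + \frac{1}{5} \cdot 44 = 7 + \frac{44}{5} = \frac{79}{5} \approx 15.8$)
$a = - \frac{79}{5}$ ($a = \left(-1\right) \frac{79}{5} = - \frac{79}{5} \approx -15.8$)
$\left(a - 147\right)^{2} = \left(- \frac{79}{5} - 147\right)^{2} = \left(- \frac{814}{5}\right)^{2} = \frac{662596}{25}$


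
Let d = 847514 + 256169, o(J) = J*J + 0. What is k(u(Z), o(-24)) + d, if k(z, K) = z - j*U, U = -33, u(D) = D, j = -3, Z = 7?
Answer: 1103591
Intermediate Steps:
o(J) = J**2 (o(J) = J**2 + 0 = J**2)
k(z, K) = -99 + z (k(z, K) = z - (-3)*(-33) = z - 1*99 = z - 99 = -99 + z)
d = 1103683
k(u(Z), o(-24)) + d = (-99 + 7) + 1103683 = -92 + 1103683 = 1103591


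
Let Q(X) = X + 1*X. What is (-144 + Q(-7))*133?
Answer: -21014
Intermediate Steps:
Q(X) = 2*X (Q(X) = X + X = 2*X)
(-144 + Q(-7))*133 = (-144 + 2*(-7))*133 = (-144 - 14)*133 = -158*133 = -21014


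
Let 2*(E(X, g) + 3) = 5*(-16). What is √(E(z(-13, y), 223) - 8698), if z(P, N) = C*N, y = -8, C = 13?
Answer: I*√8741 ≈ 93.493*I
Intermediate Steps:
z(P, N) = 13*N
E(X, g) = -43 (E(X, g) = -3 + (5*(-16))/2 = -3 + (½)*(-80) = -3 - 40 = -43)
√(E(z(-13, y), 223) - 8698) = √(-43 - 8698) = √(-8741) = I*√8741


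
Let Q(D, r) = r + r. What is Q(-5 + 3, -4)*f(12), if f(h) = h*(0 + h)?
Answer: -1152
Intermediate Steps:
f(h) = h**2 (f(h) = h*h = h**2)
Q(D, r) = 2*r
Q(-5 + 3, -4)*f(12) = (2*(-4))*12**2 = -8*144 = -1152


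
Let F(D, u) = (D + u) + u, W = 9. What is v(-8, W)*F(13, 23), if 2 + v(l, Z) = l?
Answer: -590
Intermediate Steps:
v(l, Z) = -2 + l
F(D, u) = D + 2*u
v(-8, W)*F(13, 23) = (-2 - 8)*(13 + 2*23) = -10*(13 + 46) = -10*59 = -590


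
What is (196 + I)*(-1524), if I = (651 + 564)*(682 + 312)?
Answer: -1840848744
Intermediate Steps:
I = 1207710 (I = 1215*994 = 1207710)
(196 + I)*(-1524) = (196 + 1207710)*(-1524) = 1207906*(-1524) = -1840848744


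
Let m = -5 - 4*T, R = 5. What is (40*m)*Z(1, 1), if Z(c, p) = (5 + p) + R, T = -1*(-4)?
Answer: -9240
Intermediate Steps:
T = 4
Z(c, p) = 10 + p (Z(c, p) = (5 + p) + 5 = 10 + p)
m = -21 (m = -5 - 4*4 = -5 - 16 = -21)
(40*m)*Z(1, 1) = (40*(-21))*(10 + 1) = -840*11 = -9240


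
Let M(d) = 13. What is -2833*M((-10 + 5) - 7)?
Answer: -36829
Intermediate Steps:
-2833*M((-10 + 5) - 7) = -2833*13 = -36829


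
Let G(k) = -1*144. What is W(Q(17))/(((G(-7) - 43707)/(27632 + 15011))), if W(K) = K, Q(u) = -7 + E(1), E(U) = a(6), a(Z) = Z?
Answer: 42643/43851 ≈ 0.97245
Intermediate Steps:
G(k) = -144
E(U) = 6
Q(u) = -1 (Q(u) = -7 + 6 = -1)
W(Q(17))/(((G(-7) - 43707)/(27632 + 15011))) = -1/((-144 - 43707)/(27632 + 15011)) = -1/((-43851/42643)) = -1/((-43851*1/42643)) = -1/(-43851/42643) = -1*(-42643/43851) = 42643/43851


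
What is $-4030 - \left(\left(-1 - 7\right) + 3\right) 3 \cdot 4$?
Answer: $-3970$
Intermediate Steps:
$-4030 - \left(\left(-1 - 7\right) + 3\right) 3 \cdot 4 = -4030 - \left(-8 + 3\right) 3 \cdot 4 = -4030 - \left(-5\right) 3 \cdot 4 = -4030 - \left(-15\right) 4 = -4030 - -60 = -4030 + 60 = -3970$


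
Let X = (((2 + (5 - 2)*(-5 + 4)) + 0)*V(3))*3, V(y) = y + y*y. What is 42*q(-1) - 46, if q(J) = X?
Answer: -1558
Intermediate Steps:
V(y) = y + y²
X = -36 (X = (((2 + (5 - 2)*(-5 + 4)) + 0)*(3*(1 + 3)))*3 = (((2 + 3*(-1)) + 0)*(3*4))*3 = (((2 - 3) + 0)*12)*3 = ((-1 + 0)*12)*3 = -1*12*3 = -12*3 = -36)
q(J) = -36
42*q(-1) - 46 = 42*(-36) - 46 = -1512 - 46 = -1558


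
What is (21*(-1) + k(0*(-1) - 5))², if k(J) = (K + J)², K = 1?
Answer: 25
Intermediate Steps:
k(J) = (1 + J)²
(21*(-1) + k(0*(-1) - 5))² = (21*(-1) + (1 + (0*(-1) - 5))²)² = (-21 + (1 + (0 - 5))²)² = (-21 + (1 - 5)²)² = (-21 + (-4)²)² = (-21 + 16)² = (-5)² = 25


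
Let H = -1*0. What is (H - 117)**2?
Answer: 13689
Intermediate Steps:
H = 0
(H - 117)**2 = (0 - 117)**2 = (-117)**2 = 13689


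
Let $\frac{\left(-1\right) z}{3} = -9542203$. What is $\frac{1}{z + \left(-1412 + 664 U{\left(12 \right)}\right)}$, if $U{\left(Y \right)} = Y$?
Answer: $\frac{1}{28633165} \approx 3.4925 \cdot 10^{-8}$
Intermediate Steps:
$z = 28626609$ ($z = \left(-3\right) \left(-9542203\right) = 28626609$)
$\frac{1}{z + \left(-1412 + 664 U{\left(12 \right)}\right)} = \frac{1}{28626609 + \left(-1412 + 664 \cdot 12\right)} = \frac{1}{28626609 + \left(-1412 + 7968\right)} = \frac{1}{28626609 + 6556} = \frac{1}{28633165}$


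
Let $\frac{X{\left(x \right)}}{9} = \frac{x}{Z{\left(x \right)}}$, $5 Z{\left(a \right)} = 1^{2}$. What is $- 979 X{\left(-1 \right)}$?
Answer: $44055$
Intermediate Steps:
$Z{\left(a \right)} = \frac{1}{5}$ ($Z{\left(a \right)} = \frac{1^{2}}{5} = \frac{1}{5} \cdot 1 = \frac{1}{5}$)
$X{\left(x \right)} = 45 x$ ($X{\left(x \right)} = 9 x \frac{1}{\frac{1}{5}} = 9 x 5 = 9 \cdot 5 x = 45 x$)
$- 979 X{\left(-1 \right)} = - 979 \cdot 45 \left(-1\right) = \left(-979\right) \left(-45\right) = 44055$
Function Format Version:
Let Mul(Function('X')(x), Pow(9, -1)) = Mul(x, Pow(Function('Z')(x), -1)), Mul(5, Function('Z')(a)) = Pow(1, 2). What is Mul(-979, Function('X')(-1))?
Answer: 44055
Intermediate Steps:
Function('Z')(a) = Rational(1, 5) (Function('Z')(a) = Mul(Rational(1, 5), Pow(1, 2)) = Mul(Rational(1, 5), 1) = Rational(1, 5))
Function('X')(x) = Mul(45, x) (Function('X')(x) = Mul(9, Mul(x, Pow(Rational(1, 5), -1))) = Mul(9, Mul(x, 5)) = Mul(9, Mul(5, x)) = Mul(45, x))
Mul(-979, Function('X')(-1)) = Mul(-979, Mul(45, -1)) = Mul(-979, -45) = 44055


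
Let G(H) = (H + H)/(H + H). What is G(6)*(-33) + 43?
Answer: 10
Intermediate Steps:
G(H) = 1 (G(H) = (2*H)/((2*H)) = (2*H)*(1/(2*H)) = 1)
G(6)*(-33) + 43 = 1*(-33) + 43 = -33 + 43 = 10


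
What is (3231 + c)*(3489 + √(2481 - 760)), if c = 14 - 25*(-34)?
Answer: 14287455 + 4095*√1721 ≈ 1.4457e+7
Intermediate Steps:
c = 864 (c = 14 + 850 = 864)
(3231 + c)*(3489 + √(2481 - 760)) = (3231 + 864)*(3489 + √(2481 - 760)) = 4095*(3489 + √1721) = 14287455 + 4095*√1721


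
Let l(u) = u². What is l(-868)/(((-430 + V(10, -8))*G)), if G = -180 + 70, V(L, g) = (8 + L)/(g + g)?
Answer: 3013696/189695 ≈ 15.887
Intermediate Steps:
V(L, g) = (8 + L)/(2*g) (V(L, g) = (8 + L)/((2*g)) = (8 + L)*(1/(2*g)) = (8 + L)/(2*g))
G = -110
l(-868)/(((-430 + V(10, -8))*G)) = (-868)²/(((-430 + (½)*(8 + 10)/(-8))*(-110))) = 753424/(((-430 + (½)*(-⅛)*18)*(-110))) = 753424/(((-430 - 9/8)*(-110))) = 753424/((-3449/8*(-110))) = 753424/(189695/4) = 753424*(4/189695) = 3013696/189695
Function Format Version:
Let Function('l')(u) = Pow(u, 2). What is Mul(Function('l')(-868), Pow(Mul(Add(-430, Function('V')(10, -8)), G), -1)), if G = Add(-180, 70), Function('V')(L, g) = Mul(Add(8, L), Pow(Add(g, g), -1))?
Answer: Rational(3013696, 189695) ≈ 15.887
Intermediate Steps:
Function('V')(L, g) = Mul(Rational(1, 2), Pow(g, -1), Add(8, L)) (Function('V')(L, g) = Mul(Add(8, L), Pow(Mul(2, g), -1)) = Mul(Add(8, L), Mul(Rational(1, 2), Pow(g, -1))) = Mul(Rational(1, 2), Pow(g, -1), Add(8, L)))
G = -110
Mul(Function('l')(-868), Pow(Mul(Add(-430, Function('V')(10, -8)), G), -1)) = Mul(Pow(-868, 2), Pow(Mul(Add(-430, Mul(Rational(1, 2), Pow(-8, -1), Add(8, 10))), -110), -1)) = Mul(753424, Pow(Mul(Add(-430, Mul(Rational(1, 2), Rational(-1, 8), 18)), -110), -1)) = Mul(753424, Pow(Mul(Add(-430, Rational(-9, 8)), -110), -1)) = Mul(753424, Pow(Mul(Rational(-3449, 8), -110), -1)) = Mul(753424, Pow(Rational(189695, 4), -1)) = Mul(753424, Rational(4, 189695)) = Rational(3013696, 189695)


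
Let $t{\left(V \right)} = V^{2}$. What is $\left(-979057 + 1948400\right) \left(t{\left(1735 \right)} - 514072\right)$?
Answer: $2419628437479$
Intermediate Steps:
$\left(-979057 + 1948400\right) \left(t{\left(1735 \right)} - 514072\right) = \left(-979057 + 1948400\right) \left(1735^{2} - 514072\right) = 969343 \left(3010225 - 514072\right) = 969343 \cdot 2496153 = 2419628437479$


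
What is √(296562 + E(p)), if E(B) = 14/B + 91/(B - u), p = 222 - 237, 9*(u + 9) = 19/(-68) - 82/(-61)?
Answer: 2*√870244535813269785/3426135 ≈ 544.56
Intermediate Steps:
u = -331571/37332 (u = -9 + (19/(-68) - 82/(-61))/9 = -9 + (19*(-1/68) - 82*(-1/61))/9 = -9 + (-19/68 + 82/61)/9 = -9 + (⅑)*(4417/4148) = -9 + 4417/37332 = -331571/37332 ≈ -8.8817)
p = -15
E(B) = 14/B + 91/(331571/37332 + B) (E(B) = 14/B + 91/(B - 1*(-331571/37332)) = 14/B + 91/(B + 331571/37332) = 14/B + 91/(331571/37332 + B))
√(296562 + E(p)) = √(296562 + 14*(331571 + 279990*(-15))/(-15*(331571 + 37332*(-15)))) = √(296562 + 14*(-1/15)*(331571 - 4199850)/(331571 - 559980)) = √(296562 + 14*(-1/15)*(-3868279)/(-228409)) = √(296562 + 14*(-1/15)*(-1/228409)*(-3868279)) = √(296562 - 54155906/3426135) = √(1016007291964/3426135) = 2*√870244535813269785/3426135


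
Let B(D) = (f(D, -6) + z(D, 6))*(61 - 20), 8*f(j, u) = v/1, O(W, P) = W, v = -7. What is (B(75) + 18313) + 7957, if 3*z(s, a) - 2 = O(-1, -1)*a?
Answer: 628307/24 ≈ 26179.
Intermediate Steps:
f(j, u) = -7/8 (f(j, u) = (-7/1)/8 = (-7*1)/8 = (⅛)*(-7) = -7/8)
z(s, a) = ⅔ - a/3 (z(s, a) = ⅔ + (-a)/3 = ⅔ - a/3)
B(D) = -2173/24 (B(D) = (-7/8 + (⅔ - ⅓*6))*(61 - 20) = (-7/8 + (⅔ - 2))*41 = (-7/8 - 4/3)*41 = -53/24*41 = -2173/24)
(B(75) + 18313) + 7957 = (-2173/24 + 18313) + 7957 = 437339/24 + 7957 = 628307/24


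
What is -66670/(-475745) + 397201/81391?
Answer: 38878545543/7744272259 ≈ 5.0203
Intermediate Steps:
-66670/(-475745) + 397201/81391 = -66670*(-1/475745) + 397201*(1/81391) = 13334/95149 + 397201/81391 = 38878545543/7744272259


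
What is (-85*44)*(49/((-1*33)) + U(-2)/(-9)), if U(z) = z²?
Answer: 64940/9 ≈ 7215.6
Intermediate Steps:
(-85*44)*(49/((-1*33)) + U(-2)/(-9)) = (-85*44)*(49/((-1*33)) + (-2)²/(-9)) = -3740*(49/(-33) + 4*(-⅑)) = -3740*(49*(-1/33) - 4/9) = -3740*(-49/33 - 4/9) = -3740*(-191/99) = 64940/9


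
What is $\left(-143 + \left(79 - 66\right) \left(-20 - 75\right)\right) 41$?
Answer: $-56498$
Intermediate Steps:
$\left(-143 + \left(79 - 66\right) \left(-20 - 75\right)\right) 41 = \left(-143 + 13 \left(-95\right)\right) 41 = \left(-143 - 1235\right) 41 = \left(-1378\right) 41 = -56498$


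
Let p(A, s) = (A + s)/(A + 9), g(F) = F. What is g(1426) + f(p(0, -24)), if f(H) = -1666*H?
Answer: 17606/3 ≈ 5868.7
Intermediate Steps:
p(A, s) = (A + s)/(9 + A)
g(1426) + f(p(0, -24)) = 1426 - 1666*(0 - 24)/(9 + 0) = 1426 - 1666*(-24)/9 = 1426 - 1666*(-8/3) = 1426 + 13328/3 = 17606/3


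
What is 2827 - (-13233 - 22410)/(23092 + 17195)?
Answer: 37975664/13429 ≈ 2827.9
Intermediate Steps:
2827 - (-13233 - 22410)/(23092 + 17195) = 2827 - (-35643)/40287 = 2827 - 1*(-11881/13429) = 2827 + 11881/13429 = 37975664/13429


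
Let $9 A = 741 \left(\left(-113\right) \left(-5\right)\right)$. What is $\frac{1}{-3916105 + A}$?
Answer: $- \frac{3}{11608760} \approx -2.5843 \cdot 10^{-7}$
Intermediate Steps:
$A = \frac{139555}{3}$ ($A = \frac{741 \left(\left(-113\right) \left(-5\right)\right)}{9} = \frac{741 \cdot 565}{9} = \frac{1}{9} \cdot 418665 = \frac{139555}{3} \approx 46518.0$)
$\frac{1}{-3916105 + A} = \frac{1}{-3916105 + \frac{139555}{3}} = \frac{1}{- \frac{11608760}{3}} = - \frac{3}{11608760}$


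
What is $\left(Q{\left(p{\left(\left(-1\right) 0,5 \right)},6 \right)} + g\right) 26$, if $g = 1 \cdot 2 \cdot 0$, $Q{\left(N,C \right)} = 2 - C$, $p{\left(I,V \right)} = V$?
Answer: $-104$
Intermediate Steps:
$g = 0$ ($g = 2 \cdot 0 = 0$)
$\left(Q{\left(p{\left(\left(-1\right) 0,5 \right)},6 \right)} + g\right) 26 = \left(\left(2 - 6\right) + 0\right) 26 = \left(-4 + 0\right) 26 = \left(-4\right) 26 = -104$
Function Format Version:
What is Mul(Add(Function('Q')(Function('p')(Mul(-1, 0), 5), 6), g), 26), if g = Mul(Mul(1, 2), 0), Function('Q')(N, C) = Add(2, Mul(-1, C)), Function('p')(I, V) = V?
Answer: -104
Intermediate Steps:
g = 0 (g = Mul(2, 0) = 0)
Mul(Add(Function('Q')(Function('p')(Mul(-1, 0), 5), 6), g), 26) = Mul(Add(Add(2, Mul(-1, 6)), 0), 26) = Mul(Add(Add(2, -6), 0), 26) = Mul(Add(-4, 0), 26) = Mul(-4, 26) = -104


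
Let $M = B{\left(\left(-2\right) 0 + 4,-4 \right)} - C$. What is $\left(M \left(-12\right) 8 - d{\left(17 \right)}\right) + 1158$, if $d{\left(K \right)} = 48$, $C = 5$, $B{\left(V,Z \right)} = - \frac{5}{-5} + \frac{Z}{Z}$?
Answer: $1398$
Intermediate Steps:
$B{\left(V,Z \right)} = 2$ ($B{\left(V,Z \right)} = \left(-5\right) \left(- \frac{1}{5}\right) + 1 = 1 + 1 = 2$)
$M = -3$ ($M = 2 - 5 = -3$)
$\left(M \left(-12\right) 8 - d{\left(17 \right)}\right) + 1158 = \left(\left(-3\right) \left(-12\right) 8 - 48\right) + 1158 = \left(36 \cdot 8 - 48\right) + 1158 = \left(288 - 48\right) + 1158 = 240 + 1158 = 1398$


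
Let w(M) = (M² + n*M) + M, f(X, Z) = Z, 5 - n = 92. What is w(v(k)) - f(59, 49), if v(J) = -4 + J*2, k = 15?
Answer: -1609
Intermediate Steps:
n = -87 (n = 5 - 1*92 = 5 - 92 = -87)
v(J) = -4 + 2*J
w(M) = M² - 86*M (w(M) = (M² - 87*M) + M = M² - 86*M)
w(v(k)) - f(59, 49) = (-4 + 2*15)*(-86 + (-4 + 2*15)) - 1*49 = (-4 + 30)*(-86 + (-4 + 30)) - 49 = 26*(-86 + 26) - 49 = 26*(-60) - 49 = -1560 - 49 = -1609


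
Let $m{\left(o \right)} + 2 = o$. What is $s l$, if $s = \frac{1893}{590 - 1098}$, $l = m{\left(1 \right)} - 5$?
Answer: $\frac{5679}{254} \approx 22.358$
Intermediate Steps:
$m{\left(o \right)} = -2 + o$
$l = -6$ ($l = \left(-2 + 1\right) - 5 = -1 - 5 = -6$)
$s = - \frac{1893}{508}$ ($s = \frac{1893}{-508} = 1893 \left(- \frac{1}{508}\right) = - \frac{1893}{508} \approx -3.7264$)
$s l = \left(- \frac{1893}{508}\right) \left(-6\right) = \frac{5679}{254}$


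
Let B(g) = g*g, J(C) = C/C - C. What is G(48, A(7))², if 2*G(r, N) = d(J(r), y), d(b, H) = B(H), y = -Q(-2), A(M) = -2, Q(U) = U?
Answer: 4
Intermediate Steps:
J(C) = 1 - C
y = 2 (y = -1*(-2) = 2)
B(g) = g²
d(b, H) = H²
G(r, N) = 2 (G(r, N) = (½)*2² = (½)*4 = 2)
G(48, A(7))² = 2² = 4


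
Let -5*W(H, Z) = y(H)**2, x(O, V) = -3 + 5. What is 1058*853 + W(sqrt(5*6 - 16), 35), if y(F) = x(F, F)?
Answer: 4512366/5 ≈ 9.0247e+5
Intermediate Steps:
x(O, V) = 2
y(F) = 2
W(H, Z) = -4/5 (W(H, Z) = -1/5*2**2 = -1/5*4 = -4/5)
1058*853 + W(sqrt(5*6 - 16), 35) = 1058*853 - 4/5 = 902474 - 4/5 = 4512366/5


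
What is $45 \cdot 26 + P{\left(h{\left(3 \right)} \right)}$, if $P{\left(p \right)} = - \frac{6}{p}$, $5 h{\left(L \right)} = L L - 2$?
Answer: $\frac{8160}{7} \approx 1165.7$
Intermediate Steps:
$h{\left(L \right)} = - \frac{2}{5} + \frac{L^{2}}{5}$ ($h{\left(L \right)} = \frac{L L - 2}{5} = \frac{L^{2} - 2}{5} = \frac{-2 + L^{2}}{5} = - \frac{2}{5} + \frac{L^{2}}{5}$)
$45 \cdot 26 + P{\left(h{\left(3 \right)} \right)} = 45 \cdot 26 - \frac{6}{- \frac{2}{5} + \frac{3^{2}}{5}} = 1170 - \frac{6}{- \frac{2}{5} + \frac{1}{5} \cdot 9} = 1170 - \frac{6}{- \frac{2}{5} + \frac{9}{5}} = 1170 - \frac{6}{\frac{7}{5}} = 1170 - \frac{30}{7} = \frac{8160}{7}$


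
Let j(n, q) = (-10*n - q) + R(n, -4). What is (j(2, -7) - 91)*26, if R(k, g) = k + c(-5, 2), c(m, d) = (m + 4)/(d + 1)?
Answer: -7982/3 ≈ -2660.7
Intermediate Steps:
c(m, d) = (4 + m)/(1 + d)
R(k, g) = -1/3 + k (R(k, g) = k + (4 - 5)/(1 + 2) = k - 1/3 = -1/3 + k)
j(n, q) = -1/3 - q - 9*n (j(n, q) = (-10*n - q) + (-1/3 + n) = (-q - 10*n) + (-1/3 + n) = -1/3 - q - 9*n)
(j(2, -7) - 91)*26 = ((-1/3 - 1*(-7) - 9*2) - 91)*26 = ((-1/3 + 7 - 18) - 91)*26 = (-34/3 - 91)*26 = -307/3*26 = -7982/3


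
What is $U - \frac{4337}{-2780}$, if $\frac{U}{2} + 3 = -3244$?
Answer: $- \frac{18048983}{2780} \approx -6492.4$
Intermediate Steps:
$U = -6494$ ($U = -6 + 2 \left(-3244\right) = -6 - 6488 = -6494$)
$U - \frac{4337}{-2780} = -6494 - \frac{4337}{-2780} = -6494 - 4337 \left(- \frac{1}{2780}\right) = -6494 - - \frac{4337}{2780} = -6494 + \frac{4337}{2780} = - \frac{18048983}{2780}$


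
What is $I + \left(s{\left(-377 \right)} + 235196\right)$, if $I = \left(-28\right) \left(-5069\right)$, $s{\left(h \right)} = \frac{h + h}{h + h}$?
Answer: $377129$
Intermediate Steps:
$s{\left(h \right)} = 1$ ($s{\left(h \right)} = \frac{2 h}{2 h} = 2 h \frac{1}{2 h} = 1$)
$I = 141932$
$I + \left(s{\left(-377 \right)} + 235196\right) = 141932 + \left(1 + 235196\right) = 141932 + 235197 = 377129$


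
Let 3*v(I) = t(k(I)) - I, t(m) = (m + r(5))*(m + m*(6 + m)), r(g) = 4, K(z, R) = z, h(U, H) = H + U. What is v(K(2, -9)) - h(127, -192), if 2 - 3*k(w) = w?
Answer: 193/3 ≈ 64.333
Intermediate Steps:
k(w) = ⅔ - w/3
t(m) = (4 + m)*(m + m*(6 + m)) (t(m) = (m + 4)*(m + m*(6 + m)) = (4 + m)*(m + m*(6 + m)))
v(I) = -I/3 + (⅔ - I/3)*(106/3 + (⅔ - I/3)² - 11*I/3)/3 (v(I) = ((⅔ - I/3)*(28 + (⅔ - I/3)² + 11*(⅔ - I/3)) - I)/3 = ((⅔ - I/3)*(28 + (⅔ - I/3)² + (22/3 - 11*I/3)) - I)/3 = ((⅔ - I/3)*(106/3 + (⅔ - I/3)² - 11*I/3) - I)/3 = (-I + (⅔ - I/3)*(106/3 + (⅔ - I/3)² - 11*I/3))/3 = -I/3 + (⅔ - I/3)*(106/3 + (⅔ - I/3)² - 11*I/3)/3)
v(K(2, -9)) - h(127, -192) = (644/81 - 47/9*2 - 1/81*2³ + (13/27)*2²) - (-192 + 127) = (644/81 - 94/9 - 1/81*8 + (13/27)*4) - 1*(-65) = (644/81 - 94/9 - 8/81 + 52/27) + 65 = -⅔ + 65 = 193/3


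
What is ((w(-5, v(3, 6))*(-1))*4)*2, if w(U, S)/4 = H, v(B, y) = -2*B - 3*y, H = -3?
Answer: 96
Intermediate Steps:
v(B, y) = -3*y - 2*B
w(U, S) = -12 (w(U, S) = 4*(-3) = -12)
((w(-5, v(3, 6))*(-1))*4)*2 = (-12*(-1)*4)*2 = (12*4)*2 = 48*2 = 96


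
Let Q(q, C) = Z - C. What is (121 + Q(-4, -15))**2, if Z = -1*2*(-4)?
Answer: 20736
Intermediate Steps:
Z = 8 (Z = -2*(-4) = 8)
Q(q, C) = 8 - C
(121 + Q(-4, -15))**2 = (121 + (8 - 1*(-15)))**2 = (121 + (8 + 15))**2 = (121 + 23)**2 = 144**2 = 20736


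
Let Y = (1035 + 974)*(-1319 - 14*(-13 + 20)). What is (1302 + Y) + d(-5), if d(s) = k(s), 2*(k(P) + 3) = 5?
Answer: -5690903/2 ≈ -2.8455e+6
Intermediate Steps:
k(P) = -1/2 (k(P) = -3 + (1/2)*5 = -3 + 5/2 = -1/2)
d(s) = -1/2
Y = -2846753 (Y = 2009*(-1319 - 14*7) = 2009*(-1319 - 98) = 2009*(-1417) = -2846753)
(1302 + Y) + d(-5) = (1302 - 2846753) - 1/2 = -2845451 - 1/2 = -5690903/2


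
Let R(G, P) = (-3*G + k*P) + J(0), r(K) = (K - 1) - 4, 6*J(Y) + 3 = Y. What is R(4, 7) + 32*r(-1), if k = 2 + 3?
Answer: -339/2 ≈ -169.50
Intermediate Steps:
J(Y) = -1/2 + Y/6
k = 5
r(K) = -5 + K (r(K) = (-1 + K) - 4 = -5 + K)
R(G, P) = -1/2 - 3*G + 5*P (R(G, P) = (-3*G + 5*P) + (-1/2 + (1/6)*0) = (-3*G + 5*P) + (-1/2 + 0) = (-3*G + 5*P) - 1/2 = -1/2 - 3*G + 5*P)
R(4, 7) + 32*r(-1) = (-1/2 - 3*4 + 5*7) + 32*(-5 - 1) = (-1/2 - 12 + 35) + 32*(-6) = 45/2 - 192 = -339/2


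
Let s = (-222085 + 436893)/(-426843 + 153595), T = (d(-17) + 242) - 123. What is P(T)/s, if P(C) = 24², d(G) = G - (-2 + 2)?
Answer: -19673856/26851 ≈ -732.71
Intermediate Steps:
d(G) = G (d(G) = G - 1*0 = G + 0 = G)
T = 102 (T = (-17 + 242) - 123 = 225 - 123 = 102)
P(C) = 576
s = -26851/34156 (s = 214808/(-273248) = 214808*(-1/273248) = -26851/34156 ≈ -0.78613)
P(T)/s = 576/(-26851/34156) = 576*(-34156/26851) = -19673856/26851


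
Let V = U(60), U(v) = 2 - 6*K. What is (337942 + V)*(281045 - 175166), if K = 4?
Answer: 35778631680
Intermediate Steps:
U(v) = -22 (U(v) = 2 - 6*4 = 2 - 24 = -22)
V = -22
(337942 + V)*(281045 - 175166) = (337942 - 22)*(281045 - 175166) = 337920*105879 = 35778631680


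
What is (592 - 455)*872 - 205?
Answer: 119259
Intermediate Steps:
(592 - 455)*872 - 205 = 137*872 - 205 = 119464 - 205 = 119259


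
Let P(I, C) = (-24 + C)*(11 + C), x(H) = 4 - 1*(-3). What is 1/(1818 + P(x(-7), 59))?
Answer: 1/4268 ≈ 0.00023430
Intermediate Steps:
x(H) = 7 (x(H) = 4 + 3 = 7)
1/(1818 + P(x(-7), 59)) = 1/(1818 + (-264 + 59**2 - 13*59)) = 1/(1818 + (-264 + 3481 - 767)) = 1/(1818 + 2450) = 1/4268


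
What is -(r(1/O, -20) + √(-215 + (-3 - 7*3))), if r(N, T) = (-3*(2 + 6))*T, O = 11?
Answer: -480 - I*√239 ≈ -480.0 - 15.46*I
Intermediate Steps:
r(N, T) = -24*T (r(N, T) = (-3*8)*T = -24*T)
-(r(1/O, -20) + √(-215 + (-3 - 7*3))) = -(-24*(-20) + √(-215 + (-3 - 7*3))) = -(480 + √(-215 + (-3 - 21))) = -(480 + √(-215 - 24)) = -(480 + √(-239)) = -(480 + I*√239) = -480 - I*√239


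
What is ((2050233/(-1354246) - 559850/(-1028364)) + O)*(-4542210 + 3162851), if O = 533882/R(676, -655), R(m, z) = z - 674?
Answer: 14278461129163486332432/25706142510833 ≈ 5.5545e+8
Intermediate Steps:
R(m, z) = -674 + z
O = -533882/1329 (O = 533882/(-674 - 655) = 533882/(-1329) = 533882*(-1/1329) = -533882/1329 ≈ -401.72)
((2050233/(-1354246) - 559850/(-1028364)) + O)*(-4542210 + 3162851) = ((2050233/(-1354246) - 559850/(-1028364)) - 533882/1329)*(-4542210 + 3162851) = ((2050233*(-1/1354246) - 559850*(-1/1028364)) - 533882/1329)*(-1379359) = ((-2050233/1354246 + 279925/514182) - 533882/1329)*(-1379359) = (-168776398214/174082229193 - 533882/1329)*(-1379359) = -10351519168804848/25706142510833*(-1379359) = 14278461129163486332432/25706142510833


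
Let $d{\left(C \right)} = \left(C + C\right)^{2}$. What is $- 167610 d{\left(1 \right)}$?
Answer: $-670440$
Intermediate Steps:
$d{\left(C \right)} = 4 C^{2}$ ($d{\left(C \right)} = \left(2 C\right)^{2} = 4 C^{2}$)
$- 167610 d{\left(1 \right)} = - 167610 \cdot 4 \cdot 1^{2} = - 167610 \cdot 4 \cdot 1 = \left(-167610\right) 4 = -670440$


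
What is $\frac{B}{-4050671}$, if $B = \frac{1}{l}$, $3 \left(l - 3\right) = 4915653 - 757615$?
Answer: $- \frac{3}{16842880399537} \approx -1.7812 \cdot 10^{-13}$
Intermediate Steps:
$l = \frac{4158047}{3}$ ($l = 3 + \frac{4915653 - 757615}{3} = 3 + \frac{1}{3} \cdot 4158038 = 3 + \frac{4158038}{3} = \frac{4158047}{3} \approx 1.386 \cdot 10^{6}$)
$B = \frac{3}{4158047}$ ($B = \frac{1}{\frac{4158047}{3}} = \frac{3}{4158047} \approx 7.2149 \cdot 10^{-7}$)
$\frac{B}{-4050671} = \frac{3}{4158047 \left(-4050671\right)} = \frac{3}{4158047} \left(- \frac{1}{4050671}\right) = - \frac{3}{16842880399537}$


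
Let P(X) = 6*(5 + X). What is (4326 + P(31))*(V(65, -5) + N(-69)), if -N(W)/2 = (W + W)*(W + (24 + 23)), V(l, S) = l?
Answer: -27283794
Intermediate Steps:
N(W) = -4*W*(47 + W) (N(W) = -2*(W + W)*(W + (24 + 23)) = -2*2*W*(W + 47) = -2*2*W*(47 + W) = -4*W*(47 + W))
P(X) = 30 + 6*X
(4326 + P(31))*(V(65, -5) + N(-69)) = (4326 + (30 + 6*31))*(65 - 4*(-69)*(47 - 69)) = (4326 + (30 + 186))*(65 - 4*(-69)*(-22)) = (4326 + 216)*(65 - 6072) = 4542*(-6007) = -27283794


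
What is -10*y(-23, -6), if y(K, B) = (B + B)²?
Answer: -1440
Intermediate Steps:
y(K, B) = 4*B² (y(K, B) = (2*B)² = 4*B²)
-10*y(-23, -6) = -40*(-6)² = -40*36 = -10*144 = -1440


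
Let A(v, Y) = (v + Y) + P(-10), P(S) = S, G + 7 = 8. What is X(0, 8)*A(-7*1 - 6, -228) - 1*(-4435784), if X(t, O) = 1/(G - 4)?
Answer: 13307603/3 ≈ 4.4359e+6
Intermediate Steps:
G = 1 (G = -7 + 8 = 1)
X(t, O) = -⅓ (X(t, O) = 1/(1 - 4) = 1/(-3) = -⅓)
A(v, Y) = -10 + Y + v (A(v, Y) = (v + Y) - 10 = (Y + v) - 10 = -10 + Y + v)
X(0, 8)*A(-7*1 - 6, -228) - 1*(-4435784) = -(-10 - 228 + (-7*1 - 6))/3 - 1*(-4435784) = -(-10 - 228 + (-7 - 6))/3 + 4435784 = -(-10 - 228 - 13)/3 + 4435784 = -⅓*(-251) + 4435784 = 251/3 + 4435784 = 13307603/3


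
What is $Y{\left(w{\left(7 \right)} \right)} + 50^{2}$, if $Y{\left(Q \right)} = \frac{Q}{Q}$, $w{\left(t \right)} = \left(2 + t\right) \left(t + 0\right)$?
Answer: $2501$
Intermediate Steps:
$w{\left(t \right)} = t \left(2 + t\right)$ ($w{\left(t \right)} = \left(2 + t\right) t = t \left(2 + t\right)$)
$Y{\left(Q \right)} = 1$
$Y{\left(w{\left(7 \right)} \right)} + 50^{2} = 1 + 50^{2} = 1 + 2500 = 2501$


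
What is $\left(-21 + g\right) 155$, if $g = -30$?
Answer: $-7905$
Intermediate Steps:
$\left(-21 + g\right) 155 = \left(-21 - 30\right) 155 = \left(-51\right) 155 = -7905$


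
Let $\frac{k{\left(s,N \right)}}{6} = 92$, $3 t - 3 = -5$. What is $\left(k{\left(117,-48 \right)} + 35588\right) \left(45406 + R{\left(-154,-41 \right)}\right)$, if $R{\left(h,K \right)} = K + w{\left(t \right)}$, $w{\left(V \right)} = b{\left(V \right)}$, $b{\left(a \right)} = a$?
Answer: $\frac{4918401020}{3} \approx 1.6395 \cdot 10^{9}$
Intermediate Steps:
$t = - \frac{2}{3}$ ($t = 1 + \frac{1}{3} \left(-5\right) = 1 - \frac{5}{3} = - \frac{2}{3} \approx -0.66667$)
$w{\left(V \right)} = V$
$k{\left(s,N \right)} = 552$ ($k{\left(s,N \right)} = 6 \cdot 92 = 552$)
$R{\left(h,K \right)} = - \frac{2}{3} + K$ ($R{\left(h,K \right)} = K - \frac{2}{3} = - \frac{2}{3} + K$)
$\left(k{\left(117,-48 \right)} + 35588\right) \left(45406 + R{\left(-154,-41 \right)}\right) = \left(552 + 35588\right) \left(45406 - \frac{125}{3}\right) = 36140 \left(45406 - \frac{125}{3}\right) = 36140 \cdot \frac{136093}{3} = \frac{4918401020}{3}$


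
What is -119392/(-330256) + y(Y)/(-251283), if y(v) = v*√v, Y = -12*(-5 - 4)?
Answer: 7462/20641 - 216*√3/83761 ≈ 0.35705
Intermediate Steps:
Y = 108 (Y = -12*(-9) = 108)
y(v) = v^(3/2)
-119392/(-330256) + y(Y)/(-251283) = -119392/(-330256) + 108^(3/2)/(-251283) = -119392*(-1/330256) + (648*√3)*(-1/251283) = 7462/20641 - 216*√3/83761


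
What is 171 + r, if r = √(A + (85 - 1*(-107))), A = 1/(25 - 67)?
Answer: 171 + √338646/42 ≈ 184.86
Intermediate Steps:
A = -1/42 (A = 1/(-42) = -1/42 ≈ -0.023810)
r = √338646/42 (r = √(-1/42 + (85 - 1*(-107))) = √(-1/42 + (85 + 107)) = √(-1/42 + 192) = √(8063/42) = √338646/42 ≈ 13.856)
171 + r = 171 + √338646/42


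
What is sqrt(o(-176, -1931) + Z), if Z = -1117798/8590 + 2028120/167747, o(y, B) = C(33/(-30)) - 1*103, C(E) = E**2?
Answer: I*sqrt(456433822141796159671)/1440946730 ≈ 14.827*I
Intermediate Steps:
o(y, B) = -10179/100 (o(y, B) = (33/(-30))**2 - 1*103 = (33*(-1/30))**2 - 103 = (-11/10)**2 - 103 = 121/100 - 103 = -10179/100)
Z = -85042855153/720473365 (Z = -1117798*1/8590 + 2028120*(1/167747) = -558899/4295 + 2028120/167747 = -85042855153/720473365 ≈ -118.04)
sqrt(o(-176, -1931) + Z) = sqrt(-10179/100 - 85042855153/720473365) = sqrt(-3167596779527/14409467300) = I*sqrt(456433822141796159671)/1440946730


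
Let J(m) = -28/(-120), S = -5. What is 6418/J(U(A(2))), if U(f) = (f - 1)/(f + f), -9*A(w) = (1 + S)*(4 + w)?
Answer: 192540/7 ≈ 27506.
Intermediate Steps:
A(w) = 16/9 + 4*w/9 (A(w) = -(1 - 5)*(4 + w)/9 = -(-4)*(4 + w)/9 = -(-16 - 4*w)/9 = 16/9 + 4*w/9)
U(f) = (-1 + f)/(2*f) (U(f) = (-1 + f)/((2*f)) = (-1 + f)*(1/(2*f)) = (-1 + f)/(2*f))
J(m) = 7/30 (J(m) = -28*(-1/120) = 7/30)
6418/J(U(A(2))) = 6418/(7/30) = 6418*(30/7) = 192540/7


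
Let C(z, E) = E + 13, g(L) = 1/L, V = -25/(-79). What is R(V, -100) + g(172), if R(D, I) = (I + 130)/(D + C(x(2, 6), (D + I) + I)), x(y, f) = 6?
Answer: -392917/2532356 ≈ -0.15516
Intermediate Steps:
V = 25/79 (V = -25*(-1/79) = 25/79 ≈ 0.31646)
C(z, E) = 13 + E
R(D, I) = (130 + I)/(13 + 2*D + 2*I) (R(D, I) = (I + 130)/(D + (13 + ((D + I) + I))) = (130 + I)/(D + (13 + (D + 2*I))) = (130 + I)/(D + (13 + D + 2*I)) = (130 + I)/(13 + 2*D + 2*I))
R(V, -100) + g(172) = (130 - 100)/(13 + 2*(25/79) + 2*(-100)) + 1/172 = 30/(13 + 50/79 - 200) + 1/172 = 30/(-14723/79) + 1/172 = -79/14723*30 + 1/172 = -2370/14723 + 1/172 = -392917/2532356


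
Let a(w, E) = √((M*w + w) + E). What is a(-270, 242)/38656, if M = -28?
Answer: √1883/19328 ≈ 0.0022451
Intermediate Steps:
a(w, E) = √(E - 27*w) (a(w, E) = √((-28*w + w) + E) = √(-27*w + E) = √(E - 27*w))
a(-270, 242)/38656 = √(242 - 27*(-270))/38656 = √(242 + 7290)*(1/38656) = √7532*(1/38656) = (2*√1883)*(1/38656) = √1883/19328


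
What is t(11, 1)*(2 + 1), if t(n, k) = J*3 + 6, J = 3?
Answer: 45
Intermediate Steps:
t(n, k) = 15 (t(n, k) = 3*3 + 6 = 9 + 6 = 15)
t(11, 1)*(2 + 1) = 15*(2 + 1) = 15*3 = 45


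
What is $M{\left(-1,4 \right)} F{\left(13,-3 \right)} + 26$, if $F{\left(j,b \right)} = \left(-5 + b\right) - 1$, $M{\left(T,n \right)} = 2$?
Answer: $8$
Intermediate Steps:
$F{\left(j,b \right)} = -6 + b$
$M{\left(-1,4 \right)} F{\left(13,-3 \right)} + 26 = 2 \left(-6 - 3\right) + 26 = 2 \left(-9\right) + 26 = -18 + 26 = 8$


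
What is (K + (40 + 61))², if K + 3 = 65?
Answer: 26569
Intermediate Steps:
K = 62 (K = -3 + 65 = 62)
(K + (40 + 61))² = (62 + (40 + 61))² = (62 + 101)² = 163² = 26569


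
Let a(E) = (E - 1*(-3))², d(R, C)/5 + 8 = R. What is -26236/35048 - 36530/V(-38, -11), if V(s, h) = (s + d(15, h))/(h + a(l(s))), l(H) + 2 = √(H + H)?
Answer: -27526543637/26286 + 146120*I*√19/3 ≈ -1.0472e+6 + 2.1231e+5*I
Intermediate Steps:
l(H) = -2 + √2*√H (l(H) = -2 + √(H + H) = -2 + √(2*H) = -2 + √2*√H)
d(R, C) = -40 + 5*R
a(E) = (3 + E)² (a(E) = (E + 3)² = (3 + E)²)
V(s, h) = (35 + s)/(h + (1 + √2*√s)²) (V(s, h) = (s + (-40 + 5*15))/(h + (3 + (-2 + √2*√s))²) = (s + (-40 + 75))/(h + (1 + √2*√s)²) = (s + 35)/(h + (1 + √2*√s)²) = (35 + s)/(h + (1 + √2*√s)²))
-26236/35048 - 36530/V(-38, -11) = -26236/35048 - 36530*(-11 + (1 + √2*√(-38))²)/(35 - 38) = -26236*1/35048 - (401830/3 - 36530*(1 + √2*(I*√38))²/3) = -6559/8762 - (401830/3 - 36530*(1 + 2*I*√19)²/3) = -6559/8762 - 36530*(11/3 - (1 + 2*I*√19)²/3) = -6559/8762 + (-401830/3 + 36530*(1 + 2*I*√19)²/3) = -3520854137/26286 + 36530*(1 + 2*I*√19)²/3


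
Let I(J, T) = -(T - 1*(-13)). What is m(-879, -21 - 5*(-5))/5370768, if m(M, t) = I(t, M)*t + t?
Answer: 289/447564 ≈ 0.00064572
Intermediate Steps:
I(J, T) = -13 - T (I(J, T) = -(T + 13) = -(13 + T) = -13 - T)
m(M, t) = t + t*(-13 - M) (m(M, t) = (-13 - M)*t + t = t*(-13 - M) + t = t + t*(-13 - M))
m(-879, -21 - 5*(-5))/5370768 = -(-21 - 5*(-5))*(12 - 879)/5370768 = -1*(-21 + 25)*(-867)*(1/5370768) = -1*4*(-867)*(1/5370768) = 3468*(1/5370768) = 289/447564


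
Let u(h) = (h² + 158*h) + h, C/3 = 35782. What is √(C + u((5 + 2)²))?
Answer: √117538 ≈ 342.84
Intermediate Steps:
C = 107346 (C = 3*35782 = 107346)
u(h) = h² + 159*h
√(C + u((5 + 2)²)) = √(107346 + (5 + 2)²*(159 + (5 + 2)²)) = √(107346 + 7²*(159 + 7²)) = √(107346 + 49*(159 + 49)) = √(107346 + 49*208) = √(107346 + 10192) = √117538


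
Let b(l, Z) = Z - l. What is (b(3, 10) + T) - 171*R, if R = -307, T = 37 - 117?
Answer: 52424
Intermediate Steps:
T = -80
(b(3, 10) + T) - 171*R = ((10 - 1*3) - 80) - 171*(-307) = ((10 - 3) - 80) + 52497 = (7 - 80) + 52497 = -73 + 52497 = 52424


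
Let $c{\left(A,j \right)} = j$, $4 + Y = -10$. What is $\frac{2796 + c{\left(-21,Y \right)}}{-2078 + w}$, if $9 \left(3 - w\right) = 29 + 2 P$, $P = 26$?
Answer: $- \frac{1391}{1042} \approx -1.3349$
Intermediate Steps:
$Y = -14$ ($Y = -4 - 10 = -14$)
$w = -6$ ($w = 3 - \frac{29 + 2 \cdot 26}{9} = 3 - \frac{29 + 52}{9} = 3 - 9 = -6$)
$\frac{2796 + c{\left(-21,Y \right)}}{-2078 + w} = \frac{2796 - 14}{-2078 - 6} = \frac{2782}{-2084} = 2782 \left(- \frac{1}{2084}\right) = - \frac{1391}{1042}$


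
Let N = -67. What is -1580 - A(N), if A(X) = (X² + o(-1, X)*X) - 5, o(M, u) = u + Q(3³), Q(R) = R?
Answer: -8744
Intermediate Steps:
o(M, u) = 27 + u (o(M, u) = u + 3³ = u + 27 = 27 + u)
A(X) = -5 + X² + X*(27 + X) (A(X) = (X² + (27 + X)*X) - 5 = (X² + X*(27 + X)) - 5 = -5 + X² + X*(27 + X))
-1580 - A(N) = -1580 - (-5 + (-67)² - 67*(27 - 67)) = -1580 - (-5 + 4489 - 67*(-40)) = -1580 - (-5 + 4489 + 2680) = -1580 - 1*7164 = -1580 - 7164 = -8744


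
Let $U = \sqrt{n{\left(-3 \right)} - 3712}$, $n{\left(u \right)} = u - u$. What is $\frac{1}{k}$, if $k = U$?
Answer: $- \frac{i \sqrt{58}}{464} \approx - 0.016413 i$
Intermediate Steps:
$n{\left(u \right)} = 0$
$U = 8 i \sqrt{58}$ ($U = \sqrt{0 - 3712} = \sqrt{-3712} = 8 i \sqrt{58} \approx 60.926 i$)
$k = 8 i \sqrt{58} \approx 60.926 i$
$\frac{1}{k} = \frac{1}{8 i \sqrt{58}} = - \frac{i \sqrt{58}}{464}$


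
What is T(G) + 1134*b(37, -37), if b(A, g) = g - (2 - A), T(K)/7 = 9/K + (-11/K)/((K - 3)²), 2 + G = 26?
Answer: -1712629/756 ≈ -2265.4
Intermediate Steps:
G = 24 (G = -2 + 26 = 24)
T(K) = 63/K - 77/(K*(-3 + K)²) (T(K) = 7*(9/K + (-11/K)/((K - 3)²)) = 7*(9/K + (-11/K)/((-3 + K)²)) = 7*(9/K + (-11/K)/(-3 + K)²) = 7*(9/K - 11/(K*(-3 + K)²)) = 63/K - 77/(K*(-3 + K)²))
b(A, g) = -2 + A + g (b(A, g) = g + (-2 + A) = -2 + A + g)
T(G) + 1134*b(37, -37) = (63/24 - 77/(24*(-3 + 24)²)) + 1134*(-2 + 37 - 37) = (63*(1/24) - 77*1/24/21²) + 1134*(-2) = (21/8 - 77*1/24*1/441) - 2268 = (21/8 - 11/1512) - 2268 = 1979/756 - 2268 = -1712629/756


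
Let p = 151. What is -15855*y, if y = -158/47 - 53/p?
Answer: 2766645/47 ≈ 58865.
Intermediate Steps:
y = -26349/7097 (y = -158/47 - 53/151 = -26349/7097 ≈ -3.7127)
-15855*y = -15855*(-26349/7097) = 2766645/47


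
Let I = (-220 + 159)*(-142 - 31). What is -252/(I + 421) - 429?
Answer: -784683/1829 ≈ -429.02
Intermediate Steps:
I = 10553 (I = -61*(-173) = 10553)
-252/(I + 421) - 429 = -252/(10553 + 421) - 429 = -252/10974 - 429 = -252*1/10974 - 429 = -42/1829 - 429 = -784683/1829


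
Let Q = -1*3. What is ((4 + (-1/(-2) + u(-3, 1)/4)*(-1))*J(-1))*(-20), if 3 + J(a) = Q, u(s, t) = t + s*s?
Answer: 120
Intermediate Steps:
Q = -3
u(s, t) = t + s²
J(a) = -6 (J(a) = -3 - 3 = -6)
((4 + (-1/(-2) + u(-3, 1)/4)*(-1))*J(-1))*(-20) = ((4 + (-1/(-2) + (1 + (-3)²)/4)*(-1))*(-6))*(-20) = ((4 + (-1*(-½) + (1 + 9)*(¼))*(-1))*(-6))*(-20) = ((4 + (½ + 10*(¼))*(-1))*(-6))*(-20) = ((4 + (½ + 5/2)*(-1))*(-6))*(-20) = ((4 + 3*(-1))*(-6))*(-20) = ((4 - 3)*(-6))*(-20) = (1*(-6))*(-20) = -6*(-20) = 120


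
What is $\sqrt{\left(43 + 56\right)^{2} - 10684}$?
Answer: $i \sqrt{883} \approx 29.715 i$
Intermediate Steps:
$\sqrt{\left(43 + 56\right)^{2} - 10684} = \sqrt{99^{2} - 10684} = \sqrt{9801 - 10684} = \sqrt{-883} = i \sqrt{883}$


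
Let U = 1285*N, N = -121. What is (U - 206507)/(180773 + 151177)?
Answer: -60332/55325 ≈ -1.0905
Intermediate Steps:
U = -155485 (U = 1285*(-121) = -155485)
(U - 206507)/(180773 + 151177) = (-155485 - 206507)/(180773 + 151177) = -361992/331950 = -361992*1/331950 = -60332/55325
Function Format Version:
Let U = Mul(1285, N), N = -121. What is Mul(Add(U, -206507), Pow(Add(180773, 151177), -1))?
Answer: Rational(-60332, 55325) ≈ -1.0905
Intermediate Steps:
U = -155485 (U = Mul(1285, -121) = -155485)
Mul(Add(U, -206507), Pow(Add(180773, 151177), -1)) = Mul(Add(-155485, -206507), Pow(Add(180773, 151177), -1)) = Mul(-361992, Pow(331950, -1)) = Mul(-361992, Rational(1, 331950)) = Rational(-60332, 55325)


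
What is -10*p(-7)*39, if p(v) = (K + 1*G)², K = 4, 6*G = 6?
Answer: -9750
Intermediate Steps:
G = 1 (G = (⅙)*6 = 1)
p(v) = 25 (p(v) = (4 + 1*1)² = (4 + 1)² = 5² = 25)
-10*p(-7)*39 = -10*25*39 = -250*39 = -9750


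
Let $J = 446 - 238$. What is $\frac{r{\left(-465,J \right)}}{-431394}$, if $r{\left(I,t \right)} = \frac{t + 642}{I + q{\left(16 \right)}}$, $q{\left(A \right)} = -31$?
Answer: $\frac{425}{106985712} \approx 3.9725 \cdot 10^{-6}$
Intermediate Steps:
$J = 208$ ($J = 446 - 238 = 208$)
$r{\left(I,t \right)} = \frac{642 + t}{-31 + I}$ ($r{\left(I,t \right)} = \frac{t + 642}{I - 31} = \frac{642 + t}{-31 + I}$)
$\frac{r{\left(-465,J \right)}}{-431394} = \frac{\frac{1}{-31 - 465} \left(642 + 208\right)}{-431394} = \frac{1}{-496} \cdot 850 \left(- \frac{1}{431394}\right) = \left(- \frac{1}{496}\right) 850 \left(- \frac{1}{431394}\right) = \left(- \frac{425}{248}\right) \left(- \frac{1}{431394}\right) = \frac{425}{106985712}$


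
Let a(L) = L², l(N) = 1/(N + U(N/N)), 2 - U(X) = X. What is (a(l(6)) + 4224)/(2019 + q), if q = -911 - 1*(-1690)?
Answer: 206977/137102 ≈ 1.5097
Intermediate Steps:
U(X) = 2 - X
q = 779 (q = -911 + 1690 = 779)
l(N) = 1/(1 + N) (l(N) = 1/(N + (2 - N/N)) = 1/(N + (2 - 1*1)) = 1/(N + (2 - 1)) = 1/(N + 1) = 1/(1 + N))
(a(l(6)) + 4224)/(2019 + q) = ((1/(1 + 6))² + 4224)/(2019 + 779) = ((1/7)² + 4224)/2798 = ((⅐)² + 4224)*(1/2798) = (1/49 + 4224)*(1/2798) = (206977/49)*(1/2798) = 206977/137102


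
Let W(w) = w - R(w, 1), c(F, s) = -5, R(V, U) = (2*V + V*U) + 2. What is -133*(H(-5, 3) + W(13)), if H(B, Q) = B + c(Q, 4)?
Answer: 5054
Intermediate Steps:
R(V, U) = 2 + 2*V + U*V (R(V, U) = (2*V + U*V) + 2 = 2 + 2*V + U*V)
W(w) = -2 - 2*w (W(w) = w - (2 + 2*w + 1*w) = w - (2 + 2*w + w) = w - (2 + 3*w) = w + (-2 - 3*w) = -2 - 2*w)
H(B, Q) = -5 + B (H(B, Q) = B - 5 = -5 + B)
-133*(H(-5, 3) + W(13)) = -133*((-5 - 5) + (-2 - 2*13)) = -133*(-10 + (-2 - 26)) = -133*(-10 - 28) = -133*(-38) = 5054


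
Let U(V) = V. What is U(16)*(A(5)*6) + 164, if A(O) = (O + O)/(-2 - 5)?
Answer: 188/7 ≈ 26.857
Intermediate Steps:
A(O) = -2*O/7 (A(O) = (2*O)/(-7) = (2*O)*(-⅐) = -2*O/7)
U(16)*(A(5)*6) + 164 = 16*(-2/7*5*6) + 164 = 16*(-10/7*6) + 164 = 16*(-60/7) + 164 = -960/7 + 164 = 188/7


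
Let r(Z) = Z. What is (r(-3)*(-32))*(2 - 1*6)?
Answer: -384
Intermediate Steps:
(r(-3)*(-32))*(2 - 1*6) = (-3*(-32))*(2 - 1*6) = 96*(2 - 6) = 96*(-4) = -384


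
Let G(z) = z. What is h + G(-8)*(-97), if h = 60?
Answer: 836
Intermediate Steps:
h + G(-8)*(-97) = 60 - 8*(-97) = 60 + 776 = 836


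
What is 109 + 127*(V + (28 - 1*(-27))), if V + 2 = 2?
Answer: 7094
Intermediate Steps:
V = 0 (V = -2 + 2 = 0)
109 + 127*(V + (28 - 1*(-27))) = 109 + 127*(0 + (28 - 1*(-27))) = 109 + 127*(0 + (28 + 27)) = 109 + 127*(0 + 55) = 109 + 127*55 = 109 + 6985 = 7094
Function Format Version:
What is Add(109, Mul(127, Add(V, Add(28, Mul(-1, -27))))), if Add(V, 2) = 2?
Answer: 7094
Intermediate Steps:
V = 0 (V = Add(-2, 2) = 0)
Add(109, Mul(127, Add(V, Add(28, Mul(-1, -27))))) = Add(109, Mul(127, Add(0, Add(28, Mul(-1, -27))))) = Add(109, Mul(127, Add(0, Add(28, 27)))) = Add(109, Mul(127, Add(0, 55))) = Add(109, Mul(127, 55)) = Add(109, 6985) = 7094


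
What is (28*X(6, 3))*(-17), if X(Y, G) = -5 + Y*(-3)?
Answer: 10948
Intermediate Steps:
X(Y, G) = -5 - 3*Y
(28*X(6, 3))*(-17) = (28*(-5 - 3*6))*(-17) = (28*(-5 - 18))*(-17) = (28*(-23))*(-17) = -644*(-17) = 10948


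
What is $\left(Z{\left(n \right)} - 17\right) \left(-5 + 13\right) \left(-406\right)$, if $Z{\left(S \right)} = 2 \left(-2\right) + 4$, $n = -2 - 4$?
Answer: $55216$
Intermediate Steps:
$n = -6$
$Z{\left(S \right)} = 0$ ($Z{\left(S \right)} = -4 + 4 = 0$)
$\left(Z{\left(n \right)} - 17\right) \left(-5 + 13\right) \left(-406\right) = \left(0 - 17\right) \left(-5 + 13\right) \left(-406\right) = \left(-17\right) 8 \left(-406\right) = \left(-136\right) \left(-406\right) = 55216$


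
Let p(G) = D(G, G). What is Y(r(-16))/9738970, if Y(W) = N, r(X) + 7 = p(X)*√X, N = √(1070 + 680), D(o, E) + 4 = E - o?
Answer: √70/1947794 ≈ 4.2954e-6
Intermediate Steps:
D(o, E) = -4 + E - o (D(o, E) = -4 + (E - o) = -4 + E - o)
p(G) = -4 (p(G) = -4 + G - G = -4)
N = 5*√70 (N = √1750 = 5*√70 ≈ 41.833)
r(X) = -7 - 4*√X
Y(W) = 5*√70
Y(r(-16))/9738970 = (5*√70)/9738970 = (5*√70)*(1/9738970) = √70/1947794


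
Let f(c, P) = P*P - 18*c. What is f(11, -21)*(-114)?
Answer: -27702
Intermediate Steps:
f(c, P) = P² - 18*c
f(11, -21)*(-114) = ((-21)² - 18*11)*(-114) = (441 - 198)*(-114) = 243*(-114) = -27702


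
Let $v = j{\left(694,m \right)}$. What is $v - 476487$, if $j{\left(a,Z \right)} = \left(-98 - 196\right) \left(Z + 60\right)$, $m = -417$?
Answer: $-371529$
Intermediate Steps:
$j{\left(a,Z \right)} = -17640 - 294 Z$ ($j{\left(a,Z \right)} = - 294 \left(60 + Z\right) = -17640 - 294 Z$)
$v = 104958$ ($v = -17640 - -122598 = -17640 + 122598 = 104958$)
$v - 476487 = 104958 - 476487 = -371529$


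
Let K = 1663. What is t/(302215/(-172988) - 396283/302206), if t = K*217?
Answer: -9432809149060444/79941694947 ≈ -1.1800e+5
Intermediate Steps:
t = 360871 (t = 1663*217 = 360871)
t/(302215/(-172988) - 396283/302206) = 360871/(302215/(-172988) - 396283/302206) = 360871/(302215*(-1/172988) - 396283*1/302206) = 360871/(-302215/172988 - 396283/302206) = 360871/(-79941694947/26139005764) = 360871*(-26139005764/79941694947) = -9432809149060444/79941694947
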